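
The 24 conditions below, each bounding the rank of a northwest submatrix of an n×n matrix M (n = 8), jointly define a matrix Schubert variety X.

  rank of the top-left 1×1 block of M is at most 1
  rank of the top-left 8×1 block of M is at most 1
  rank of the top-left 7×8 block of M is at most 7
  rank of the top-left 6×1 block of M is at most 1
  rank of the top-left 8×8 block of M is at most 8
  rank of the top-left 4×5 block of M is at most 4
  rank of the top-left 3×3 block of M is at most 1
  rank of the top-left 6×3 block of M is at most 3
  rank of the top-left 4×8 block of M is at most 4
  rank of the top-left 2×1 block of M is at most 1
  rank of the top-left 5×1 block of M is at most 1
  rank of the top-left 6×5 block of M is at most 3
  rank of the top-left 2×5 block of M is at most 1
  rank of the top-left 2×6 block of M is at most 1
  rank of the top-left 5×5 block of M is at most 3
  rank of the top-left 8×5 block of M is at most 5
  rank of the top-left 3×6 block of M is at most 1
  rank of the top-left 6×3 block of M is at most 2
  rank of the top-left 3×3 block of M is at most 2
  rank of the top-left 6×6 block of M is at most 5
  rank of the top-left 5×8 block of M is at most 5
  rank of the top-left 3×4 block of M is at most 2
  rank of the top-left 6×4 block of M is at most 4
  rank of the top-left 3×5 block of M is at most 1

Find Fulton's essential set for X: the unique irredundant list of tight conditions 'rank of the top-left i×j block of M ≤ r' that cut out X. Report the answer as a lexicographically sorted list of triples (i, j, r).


The tightest implied rank at each (i,j), from the 24 conditions:

  row 1: 1, 1, 1, 1, 1, 1, 1, 1
  row 2: 1, 1, 1, 1, 1, 1, 2, 2
  row 3: 1, 1, 1, 1, 1, 1, 2, 3
  row 4: 1, 2, 2, 2, 2, 2, 3, 4
  row 5: 1, 2, 2, 3, 3, 3, 4, 5
  row 6: 1, 2, 2, 3, 3, 4, 5, 6
  row 7: 1, 2, 3, 4, 4, 5, 6, 7
  row 8: 1, 2, 3, 4, 5, 6, 7, 8

second differences of R give the permutation w = (1, 7, 8, 2, 4, 6, 3, 5).

ℓ(w)=13; the 3 essential cells (i,j,r):

[(3, 6, 1), (6, 3, 2), (6, 5, 3)]


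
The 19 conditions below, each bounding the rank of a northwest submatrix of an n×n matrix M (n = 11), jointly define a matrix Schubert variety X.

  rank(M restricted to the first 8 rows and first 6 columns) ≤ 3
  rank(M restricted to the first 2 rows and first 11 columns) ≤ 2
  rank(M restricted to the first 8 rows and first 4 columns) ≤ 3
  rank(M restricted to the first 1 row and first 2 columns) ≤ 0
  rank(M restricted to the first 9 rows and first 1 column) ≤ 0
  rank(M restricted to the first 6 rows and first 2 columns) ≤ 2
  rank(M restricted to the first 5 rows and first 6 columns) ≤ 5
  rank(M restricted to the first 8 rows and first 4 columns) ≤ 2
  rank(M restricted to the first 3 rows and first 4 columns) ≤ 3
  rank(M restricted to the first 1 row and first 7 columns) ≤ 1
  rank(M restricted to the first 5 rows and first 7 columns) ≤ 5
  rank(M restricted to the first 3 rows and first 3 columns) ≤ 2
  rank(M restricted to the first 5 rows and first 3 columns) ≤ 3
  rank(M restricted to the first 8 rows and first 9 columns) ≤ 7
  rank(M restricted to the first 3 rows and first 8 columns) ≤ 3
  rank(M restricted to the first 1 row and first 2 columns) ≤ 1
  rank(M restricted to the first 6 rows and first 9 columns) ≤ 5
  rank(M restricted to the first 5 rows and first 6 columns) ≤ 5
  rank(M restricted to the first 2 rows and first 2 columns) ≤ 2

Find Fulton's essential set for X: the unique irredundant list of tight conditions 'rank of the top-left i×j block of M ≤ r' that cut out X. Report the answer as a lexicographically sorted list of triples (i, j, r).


Reconstructing r_w from the 19 given conditions:

  i=1: 0 | 0 | 1 | 1 | 1 | 1 | 1 | 1 | 1 | 1 | 1
  i=2: 0 | 1 | 2 | 2 | 2 | 2 | 2 | 2 | 2 | 2 | 2
  i=3: 0 | 1 | 2 | 2 | 3 | 3 | 3 | 3 | 3 | 3 | 3
  i=4: 0 | 1 | 2 | 2 | 3 | 3 | 4 | 4 | 4 | 4 | 4
  i=5: 0 | 1 | 2 | 2 | 3 | 3 | 4 | 5 | 5 | 5 | 5
  i=6: 0 | 1 | 2 | 2 | 3 | 3 | 4 | 5 | 5 | 6 | 6
  i=7: 0 | 1 | 2 | 2 | 3 | 3 | 4 | 5 | 6 | 7 | 7
  i=8: 0 | 1 | 2 | 2 | 3 | 3 | 4 | 5 | 6 | 7 | 8
  i=9: 0 | 1 | 2 | 3 | 4 | 4 | 5 | 6 | 7 | 8 | 9
  i=10: 1 | 2 | 3 | 4 | 5 | 5 | 6 | 7 | 8 | 9 | 10
  i=11: 1 | 2 | 3 | 4 | 5 | 6 | 7 | 8 | 9 | 10 | 11

hence w(1..11) = (3, 2, 5, 7, 8, 10, 9, 11, 4, 1, 6).

ℓ(w)=22; the 5 essential cells (i,j,r):

[(1, 2, 0), (6, 9, 5), (8, 4, 2), (8, 6, 3), (9, 1, 0)]


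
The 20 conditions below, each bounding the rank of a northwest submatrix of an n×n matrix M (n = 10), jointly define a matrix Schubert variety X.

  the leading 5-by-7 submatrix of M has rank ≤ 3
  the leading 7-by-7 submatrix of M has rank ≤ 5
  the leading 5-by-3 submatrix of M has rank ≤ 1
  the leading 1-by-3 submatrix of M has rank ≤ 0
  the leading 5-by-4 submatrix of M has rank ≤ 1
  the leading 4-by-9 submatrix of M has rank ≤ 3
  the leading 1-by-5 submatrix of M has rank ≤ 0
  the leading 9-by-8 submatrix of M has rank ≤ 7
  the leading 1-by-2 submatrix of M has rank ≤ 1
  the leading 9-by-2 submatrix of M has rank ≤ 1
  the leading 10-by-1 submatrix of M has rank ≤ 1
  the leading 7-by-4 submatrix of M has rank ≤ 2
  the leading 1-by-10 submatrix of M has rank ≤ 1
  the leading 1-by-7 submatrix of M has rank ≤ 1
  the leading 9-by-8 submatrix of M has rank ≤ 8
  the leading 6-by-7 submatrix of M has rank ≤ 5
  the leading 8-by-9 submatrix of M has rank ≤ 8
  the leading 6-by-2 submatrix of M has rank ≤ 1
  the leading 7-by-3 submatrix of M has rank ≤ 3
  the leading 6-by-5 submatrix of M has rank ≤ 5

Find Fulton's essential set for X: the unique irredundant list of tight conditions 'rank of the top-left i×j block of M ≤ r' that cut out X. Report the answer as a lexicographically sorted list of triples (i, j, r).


Recovering R(i,j) via the rank-extension bound from the 20 conditions:

  0, 0, 0, 0, 0, 1, 1, 1, 1, 1
  1, 1, 1, 1, 1, 2, 2, 2, 2, 2
  1, 1, 1, 1, 2, 3, 3, 3, 3, 3
  1, 1, 1, 1, 2, 3, 3, 3, 3, 4
  1, 1, 1, 1, 2, 3, 3, 4, 4, 5
  1, 1, 2, 2, 3, 4, 4, 5, 5, 6
  1, 1, 2, 2, 3, 4, 5, 6, 6, 7
  1, 1, 2, 3, 4, 5, 6, 7, 7, 8
  1, 1, 2, 3, 4, 5, 6, 7, 8, 9
  1, 2, 3, 4, 5, 6, 7, 8, 9, 10

hence w(1..10) = (6, 1, 5, 10, 8, 3, 7, 4, 9, 2).

ℓ(w)=23; the 6 essential cells (i,j,r):

[(1, 5, 0), (4, 9, 3), (5, 4, 1), (5, 7, 3), (7, 4, 2), (9, 2, 1)]


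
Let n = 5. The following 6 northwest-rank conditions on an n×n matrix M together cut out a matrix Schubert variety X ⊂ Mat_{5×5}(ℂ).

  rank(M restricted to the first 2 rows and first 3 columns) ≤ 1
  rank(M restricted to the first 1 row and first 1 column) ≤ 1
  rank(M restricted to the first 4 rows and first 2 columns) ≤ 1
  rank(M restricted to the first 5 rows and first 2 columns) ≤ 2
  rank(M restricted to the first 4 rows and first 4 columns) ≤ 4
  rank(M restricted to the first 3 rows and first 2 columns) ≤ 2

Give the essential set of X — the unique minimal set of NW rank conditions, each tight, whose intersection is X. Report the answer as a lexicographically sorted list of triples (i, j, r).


Rank table r_w(5×5) implied by the 6 constraints:

  R[1]: 1  1  1  1  1
  R[2]: 1  1  1  2  2
  R[3]: 1  1  2  3  3
  R[4]: 1  1  2  3  4
  R[5]: 1  2  3  4  5

hence w(1..5) = (1, 4, 3, 5, 2).

Rothe diagram D(w) (4 cells), 2 SE-corners (essential conditions):

[(2, 3, 1), (4, 2, 1)]


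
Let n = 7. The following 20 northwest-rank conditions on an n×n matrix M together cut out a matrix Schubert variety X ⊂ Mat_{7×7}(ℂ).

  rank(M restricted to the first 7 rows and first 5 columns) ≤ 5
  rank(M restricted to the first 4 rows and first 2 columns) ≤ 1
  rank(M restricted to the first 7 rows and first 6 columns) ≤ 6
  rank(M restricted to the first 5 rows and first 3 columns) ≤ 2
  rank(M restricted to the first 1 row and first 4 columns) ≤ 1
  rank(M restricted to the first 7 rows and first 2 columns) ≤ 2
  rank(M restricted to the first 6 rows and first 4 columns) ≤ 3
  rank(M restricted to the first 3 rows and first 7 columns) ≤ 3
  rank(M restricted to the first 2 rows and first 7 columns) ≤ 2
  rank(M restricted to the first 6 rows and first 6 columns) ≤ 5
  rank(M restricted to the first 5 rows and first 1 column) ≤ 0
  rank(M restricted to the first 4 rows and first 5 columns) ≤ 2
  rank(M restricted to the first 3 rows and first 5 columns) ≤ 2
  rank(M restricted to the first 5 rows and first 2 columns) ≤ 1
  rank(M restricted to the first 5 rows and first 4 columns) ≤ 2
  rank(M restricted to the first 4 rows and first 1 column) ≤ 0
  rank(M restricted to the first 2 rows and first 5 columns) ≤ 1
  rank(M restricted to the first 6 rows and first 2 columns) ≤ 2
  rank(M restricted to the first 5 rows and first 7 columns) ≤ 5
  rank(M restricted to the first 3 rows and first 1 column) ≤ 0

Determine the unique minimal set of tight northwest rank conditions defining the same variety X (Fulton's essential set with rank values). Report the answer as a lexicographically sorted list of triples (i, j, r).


The tightest implied rank at each (i,j), from the 20 conditions:

  0 | 1 | 1 | 1 | 1 | 1 | 1
  0 | 1 | 1 | 1 | 1 | 2 | 2
  0 | 1 | 2 | 2 | 2 | 3 | 3
  0 | 1 | 2 | 2 | 2 | 3 | 4
  0 | 1 | 2 | 2 | 3 | 4 | 5
  1 | 2 | 3 | 3 | 4 | 5 | 6
  1 | 2 | 3 | 4 | 5 | 6 | 7

hence w(1..7) = (2, 6, 3, 7, 5, 1, 4).

Fulton essential set (4 of the 11 Rothe cells):

[(2, 5, 1), (4, 5, 2), (5, 1, 0), (5, 4, 2)]


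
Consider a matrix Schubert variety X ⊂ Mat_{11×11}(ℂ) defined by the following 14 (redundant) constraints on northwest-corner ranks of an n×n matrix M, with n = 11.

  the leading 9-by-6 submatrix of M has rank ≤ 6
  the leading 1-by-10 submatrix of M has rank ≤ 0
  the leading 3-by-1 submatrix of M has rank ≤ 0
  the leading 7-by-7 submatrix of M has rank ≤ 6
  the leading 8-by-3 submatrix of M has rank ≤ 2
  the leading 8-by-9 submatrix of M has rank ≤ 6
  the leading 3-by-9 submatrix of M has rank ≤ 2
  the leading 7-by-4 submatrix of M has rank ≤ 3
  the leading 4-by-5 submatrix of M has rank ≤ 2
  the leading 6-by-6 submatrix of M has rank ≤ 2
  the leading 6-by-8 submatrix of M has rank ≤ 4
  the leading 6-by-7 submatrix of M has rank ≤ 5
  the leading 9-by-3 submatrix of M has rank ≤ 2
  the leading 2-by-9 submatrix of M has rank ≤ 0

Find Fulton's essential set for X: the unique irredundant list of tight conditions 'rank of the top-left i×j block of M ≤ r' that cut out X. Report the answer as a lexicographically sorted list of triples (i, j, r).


The tightest implied rank at each (i,j), from the 14 conditions:

  0, 0, 0, 0, 0, 0, 0, 0, 0, 0, 1
  0, 0, 0, 0, 0, 0, 0, 0, 0, 1, 2
  0, 1, 1, 1, 1, 1, 1, 1, 1, 2, 3
  1, 2, 2, 2, 2, 2, 2, 2, 2, 3, 4
  1, 2, 2, 2, 2, 2, 3, 3, 3, 4, 5
  1, 2, 2, 2, 2, 2, 3, 4, 4, 5, 6
  1, 2, 2, 3, 3, 3, 4, 5, 5, 6, 7
  1, 2, 2, 3, 4, 4, 5, 6, 6, 7, 8
  1, 2, 2, 3, 4, 5, 6, 7, 7, 8, 9
  1, 2, 3, 4, 5, 6, 7, 8, 8, 9, 10
  1, 2, 3, 4, 5, 6, 7, 8, 9, 10, 11

so w = (11, 10, 2, 1, 7, 8, 4, 5, 6, 3, 9).

|D(w)|=31, |Ess(w)|=5:

[(1, 10, 0), (2, 9, 0), (3, 1, 0), (6, 6, 2), (9, 3, 2)]


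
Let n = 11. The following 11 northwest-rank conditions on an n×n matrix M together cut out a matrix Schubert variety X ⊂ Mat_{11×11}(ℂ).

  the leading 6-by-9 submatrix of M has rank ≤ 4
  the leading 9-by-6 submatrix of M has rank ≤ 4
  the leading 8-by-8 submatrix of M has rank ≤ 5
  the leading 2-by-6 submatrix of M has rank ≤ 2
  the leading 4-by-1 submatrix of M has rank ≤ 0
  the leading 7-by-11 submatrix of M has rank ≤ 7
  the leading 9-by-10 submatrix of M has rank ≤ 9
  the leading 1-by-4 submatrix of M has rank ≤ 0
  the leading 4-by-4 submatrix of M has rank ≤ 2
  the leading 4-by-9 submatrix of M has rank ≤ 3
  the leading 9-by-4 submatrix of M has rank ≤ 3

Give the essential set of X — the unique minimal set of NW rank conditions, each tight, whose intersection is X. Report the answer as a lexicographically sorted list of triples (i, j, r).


Recovering R(i,j) via the rank-extension bound from the 11 conditions:

  R[1]: 0, 0, 0, 0, 1, 1, 1, 1, 1, 1, 1
  R[2]: 0, 1, 1, 1, 2, 2, 2, 2, 2, 2, 2
  R[3]: 0, 1, 2, 2, 3, 3, 3, 3, 3, 3, 3
  R[4]: 0, 1, 2, 2, 3, 3, 3, 3, 3, 4, 4
  R[5]: 1, 2, 3, 3, 4, 4, 4, 4, 4, 5, 5
  R[6]: 1, 2, 3, 3, 4, 4, 4, 4, 4, 5, 6
  R[7]: 1, 2, 3, 3, 4, 4, 5, 5, 5, 6, 7
  R[8]: 1, 2, 3, 3, 4, 4, 5, 5, 6, 7, 8
  R[9]: 1, 2, 3, 3, 4, 4, 5, 6, 7, 8, 9
  R[10]: 1, 2, 3, 4, 5, 5, 6, 7, 8, 9, 10
  R[11]: 1, 2, 3, 4, 5, 6, 7, 8, 9, 10, 11

reading off 1-entries of Δ²R: w = (5, 2, 3, 10, 1, 11, 7, 9, 8, 4, 6).

Fulton essential set (8 of the 24 Rothe cells):

[(1, 4, 0), (4, 1, 0), (4, 4, 2), (4, 9, 3), (6, 9, 4), (8, 8, 5), (9, 4, 3), (9, 6, 4)]


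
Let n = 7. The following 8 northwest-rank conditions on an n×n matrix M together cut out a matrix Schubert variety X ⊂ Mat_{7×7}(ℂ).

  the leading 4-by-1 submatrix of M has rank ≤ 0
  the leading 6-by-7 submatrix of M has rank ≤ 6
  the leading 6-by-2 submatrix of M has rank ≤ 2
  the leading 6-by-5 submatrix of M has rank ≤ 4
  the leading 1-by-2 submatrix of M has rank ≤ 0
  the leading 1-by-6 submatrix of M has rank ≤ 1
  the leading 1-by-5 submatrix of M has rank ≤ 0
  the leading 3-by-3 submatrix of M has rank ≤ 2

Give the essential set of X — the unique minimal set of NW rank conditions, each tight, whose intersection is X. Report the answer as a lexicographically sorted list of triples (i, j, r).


The tightest implied rank at each (i,j), from the 8 conditions:

  0, 0, 0, 0, 0, 1, 1
  0, 1, 1, 1, 1, 2, 2
  0, 1, 2, 2, 2, 3, 3
  0, 1, 2, 3, 3, 4, 4
  1, 2, 3, 4, 4, 5, 5
  1, 2, 3, 4, 4, 5, 6
  1, 2, 3, 4, 5, 6, 7

giving w = (6, 2, 3, 4, 1, 7, 5) via Δ²R.

D(w) has 9 cells with 3 SE-corners; essential set:

[(1, 5, 0), (4, 1, 0), (6, 5, 4)]


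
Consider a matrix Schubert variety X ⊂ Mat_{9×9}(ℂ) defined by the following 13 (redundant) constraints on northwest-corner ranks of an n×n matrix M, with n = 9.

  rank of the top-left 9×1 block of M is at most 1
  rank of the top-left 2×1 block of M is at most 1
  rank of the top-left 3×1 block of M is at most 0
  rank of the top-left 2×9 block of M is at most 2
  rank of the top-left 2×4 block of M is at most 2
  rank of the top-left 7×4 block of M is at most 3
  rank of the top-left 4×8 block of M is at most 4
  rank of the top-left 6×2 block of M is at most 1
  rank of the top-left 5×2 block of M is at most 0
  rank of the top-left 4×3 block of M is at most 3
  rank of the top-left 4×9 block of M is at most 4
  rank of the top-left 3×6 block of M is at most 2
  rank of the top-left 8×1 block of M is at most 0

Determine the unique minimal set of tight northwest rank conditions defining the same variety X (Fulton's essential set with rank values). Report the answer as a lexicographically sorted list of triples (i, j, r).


Reconstructing r_w from the 13 given conditions:

  R[1]: 0 | 0 | 1 | 1 | 1 | 1 | 1 | 1 | 1
  R[2]: 0 | 0 | 1 | 2 | 2 | 2 | 2 | 2 | 2
  R[3]: 0 | 0 | 1 | 2 | 2 | 2 | 3 | 3 | 3
  R[4]: 0 | 0 | 1 | 2 | 3 | 3 | 4 | 4 | 4
  R[5]: 0 | 0 | 1 | 2 | 3 | 4 | 5 | 5 | 5
  R[6]: 0 | 1 | 2 | 3 | 4 | 5 | 6 | 6 | 6
  R[7]: 0 | 1 | 2 | 3 | 4 | 5 | 6 | 7 | 7
  R[8]: 0 | 1 | 2 | 3 | 4 | 5 | 6 | 7 | 8
  R[9]: 1 | 2 | 3 | 4 | 5 | 6 | 7 | 8 | 9

the unique w with this rank table is (3, 4, 7, 5, 6, 2, 8, 9, 1).

D(w) has 15 cells with 3 SE-corners; essential set:

[(3, 6, 2), (5, 2, 0), (8, 1, 0)]


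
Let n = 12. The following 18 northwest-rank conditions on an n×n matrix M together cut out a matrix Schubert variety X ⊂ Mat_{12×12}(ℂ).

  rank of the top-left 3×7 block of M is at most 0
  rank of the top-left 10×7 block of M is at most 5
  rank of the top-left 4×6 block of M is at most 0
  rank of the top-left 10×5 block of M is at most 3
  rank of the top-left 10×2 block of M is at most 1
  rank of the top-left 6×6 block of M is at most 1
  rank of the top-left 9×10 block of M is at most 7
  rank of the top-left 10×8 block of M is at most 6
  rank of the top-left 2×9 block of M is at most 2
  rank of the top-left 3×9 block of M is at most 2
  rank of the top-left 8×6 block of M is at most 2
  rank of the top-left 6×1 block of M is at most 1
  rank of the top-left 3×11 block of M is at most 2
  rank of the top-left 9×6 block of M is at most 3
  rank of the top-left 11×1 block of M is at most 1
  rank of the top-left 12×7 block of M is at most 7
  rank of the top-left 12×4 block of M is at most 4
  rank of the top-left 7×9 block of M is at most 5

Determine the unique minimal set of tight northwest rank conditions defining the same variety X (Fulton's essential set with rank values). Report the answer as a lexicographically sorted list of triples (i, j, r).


Recovering R(i,j) via the rank-extension bound from the 18 conditions:

  0 | 0 | 0 | 0 | 0 | 0 | 0 | 1 | 1 | 1 | 1 | 1
  0 | 0 | 0 | 0 | 0 | 0 | 0 | 1 | 2 | 2 | 2 | 2
  0 | 0 | 0 | 0 | 0 | 0 | 0 | 1 | 2 | 2 | 2 | 3
  0 | 0 | 0 | 0 | 0 | 0 | 1 | 2 | 3 | 3 | 3 | 4
  1 | 1 | 1 | 1 | 1 | 1 | 2 | 3 | 4 | 4 | 4 | 5
  1 | 1 | 1 | 1 | 1 | 1 | 2 | 3 | 4 | 5 | 5 | 6
  1 | 1 | 2 | 2 | 2 | 2 | 3 | 4 | 5 | 6 | 6 | 7
  1 | 1 | 2 | 2 | 2 | 2 | 3 | 4 | 5 | 6 | 7 | 8
  1 | 1 | 2 | 3 | 3 | 3 | 4 | 5 | 6 | 7 | 8 | 9
  1 | 1 | 2 | 3 | 3 | 4 | 5 | 6 | 7 | 8 | 9 | 10
  1 | 2 | 3 | 4 | 4 | 5 | 6 | 7 | 8 | 9 | 10 | 11
  1 | 2 | 3 | 4 | 5 | 6 | 7 | 8 | 9 | 10 | 11 | 12

the unique w with this rank table is (8, 9, 12, 7, 1, 10, 3, 11, 4, 6, 2, 5).

Rothe diagram D(w) (42 cells), 7 SE-corners (essential conditions):

[(3, 7, 0), (3, 11, 2), (4, 6, 0), (6, 6, 1), (8, 6, 2), (10, 2, 1), (10, 5, 3)]


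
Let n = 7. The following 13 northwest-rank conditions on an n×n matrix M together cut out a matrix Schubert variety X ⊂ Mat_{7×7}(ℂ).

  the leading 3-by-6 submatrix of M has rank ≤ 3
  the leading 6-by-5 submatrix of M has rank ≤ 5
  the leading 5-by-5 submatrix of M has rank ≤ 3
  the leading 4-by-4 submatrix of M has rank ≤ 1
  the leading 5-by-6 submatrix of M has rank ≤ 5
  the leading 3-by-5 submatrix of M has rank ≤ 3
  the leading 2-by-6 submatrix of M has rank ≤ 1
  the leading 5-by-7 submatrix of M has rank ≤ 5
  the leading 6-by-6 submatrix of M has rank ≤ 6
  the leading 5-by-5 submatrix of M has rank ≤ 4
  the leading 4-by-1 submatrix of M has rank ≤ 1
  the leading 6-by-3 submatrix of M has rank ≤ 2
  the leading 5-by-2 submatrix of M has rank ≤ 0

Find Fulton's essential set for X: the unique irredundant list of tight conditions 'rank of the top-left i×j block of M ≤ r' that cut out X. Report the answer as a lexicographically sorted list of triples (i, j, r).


The tightest implied rank at each (i,j), from the 13 conditions:

  0  0  1  1  1  1  1
  0  0  1  1  1  1  2
  0  0  1  1  2  2  3
  0  0  1  1  2  3  4
  0  0  1  2  3  4  5
  1  1  2  3  4  5  6
  1  2  3  4  5  6  7

the unique w with this rank table is (3, 7, 5, 6, 4, 1, 2).

Rothe diagram D(w) (15 cells), 3 SE-corners (essential conditions):

[(2, 6, 1), (4, 4, 1), (5, 2, 0)]


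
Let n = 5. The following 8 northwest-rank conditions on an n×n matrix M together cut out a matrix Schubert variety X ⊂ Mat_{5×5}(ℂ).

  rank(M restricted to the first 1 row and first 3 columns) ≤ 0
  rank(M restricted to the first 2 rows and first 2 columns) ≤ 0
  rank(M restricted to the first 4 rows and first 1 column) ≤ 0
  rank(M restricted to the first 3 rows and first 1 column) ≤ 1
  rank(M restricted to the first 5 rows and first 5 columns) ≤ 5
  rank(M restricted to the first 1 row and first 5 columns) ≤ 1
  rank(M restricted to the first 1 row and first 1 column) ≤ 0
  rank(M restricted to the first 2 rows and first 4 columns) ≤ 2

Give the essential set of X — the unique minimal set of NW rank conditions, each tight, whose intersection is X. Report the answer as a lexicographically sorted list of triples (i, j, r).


Computing R[i][j] = min implied NW-rank bound (n=5, 8 conditions):

  0 | 0 | 0 | 1 | 1
  0 | 0 | 1 | 2 | 2
  0 | 1 | 2 | 3 | 3
  0 | 1 | 2 | 3 | 4
  1 | 2 | 3 | 4 | 5

hence w(1..5) = (4, 3, 2, 5, 1).

D(w) has 7 cells with 3 SE-corners; essential set:

[(1, 3, 0), (2, 2, 0), (4, 1, 0)]


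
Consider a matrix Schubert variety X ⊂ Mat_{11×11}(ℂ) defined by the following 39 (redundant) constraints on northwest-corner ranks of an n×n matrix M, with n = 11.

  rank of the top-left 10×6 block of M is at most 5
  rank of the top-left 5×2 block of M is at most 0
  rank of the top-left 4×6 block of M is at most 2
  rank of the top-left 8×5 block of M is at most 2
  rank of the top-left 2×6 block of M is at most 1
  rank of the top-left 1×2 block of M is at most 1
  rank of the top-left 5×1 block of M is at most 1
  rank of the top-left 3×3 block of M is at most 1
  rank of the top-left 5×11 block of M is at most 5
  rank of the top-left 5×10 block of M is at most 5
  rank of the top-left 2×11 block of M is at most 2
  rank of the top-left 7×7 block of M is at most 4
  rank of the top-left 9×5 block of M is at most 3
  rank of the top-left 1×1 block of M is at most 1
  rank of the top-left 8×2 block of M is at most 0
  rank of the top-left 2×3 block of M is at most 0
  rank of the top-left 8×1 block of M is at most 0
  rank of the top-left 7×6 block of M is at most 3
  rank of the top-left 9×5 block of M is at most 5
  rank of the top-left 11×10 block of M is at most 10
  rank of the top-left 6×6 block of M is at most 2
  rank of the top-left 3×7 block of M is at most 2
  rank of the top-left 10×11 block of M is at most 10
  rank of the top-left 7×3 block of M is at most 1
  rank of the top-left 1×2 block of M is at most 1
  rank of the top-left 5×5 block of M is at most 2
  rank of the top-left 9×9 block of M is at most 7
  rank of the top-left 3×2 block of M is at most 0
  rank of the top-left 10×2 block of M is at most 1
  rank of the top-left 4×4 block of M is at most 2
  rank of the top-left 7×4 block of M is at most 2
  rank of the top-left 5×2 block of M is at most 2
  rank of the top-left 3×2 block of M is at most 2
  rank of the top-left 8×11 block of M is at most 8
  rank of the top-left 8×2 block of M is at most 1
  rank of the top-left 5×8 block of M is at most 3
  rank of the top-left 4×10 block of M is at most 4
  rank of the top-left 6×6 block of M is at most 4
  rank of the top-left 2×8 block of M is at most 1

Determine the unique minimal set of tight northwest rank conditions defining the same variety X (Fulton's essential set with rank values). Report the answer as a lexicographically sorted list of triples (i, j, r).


The tightest implied rank at each (i,j), from the 39 conditions:

  0 | 0 | 0 | 1 | 1 | 1 | 1 | 1 | 1 | 1 | 1
  0 | 0 | 0 | 1 | 1 | 1 | 1 | 1 | 2 | 2 | 2
  0 | 0 | 1 | 2 | 2 | 2 | 2 | 2 | 3 | 3 | 3
  0 | 0 | 1 | 2 | 2 | 2 | 3 | 3 | 4 | 4 | 4
  0 | 0 | 1 | 2 | 2 | 2 | 3 | 3 | 4 | 5 | 5
  0 | 0 | 1 | 2 | 2 | 2 | 3 | 4 | 5 | 6 | 6
  0 | 0 | 1 | 2 | 2 | 3 | 4 | 5 | 6 | 7 | 7
  0 | 0 | 1 | 2 | 2 | 3 | 4 | 5 | 6 | 7 | 8
  1 | 1 | 2 | 3 | 3 | 4 | 5 | 6 | 7 | 8 | 9
  1 | 1 | 2 | 3 | 4 | 5 | 6 | 7 | 8 | 9 | 10
  1 | 2 | 3 | 4 | 5 | 6 | 7 | 8 | 9 | 10 | 11

so w = (4, 9, 3, 7, 10, 8, 6, 11, 1, 5, 2).

Rothe diagram D(w) (32 cells), 7 SE-corners (essential conditions):

[(2, 3, 0), (2, 8, 1), (5, 8, 3), (6, 6, 2), (8, 2, 0), (8, 5, 2), (10, 2, 1)]


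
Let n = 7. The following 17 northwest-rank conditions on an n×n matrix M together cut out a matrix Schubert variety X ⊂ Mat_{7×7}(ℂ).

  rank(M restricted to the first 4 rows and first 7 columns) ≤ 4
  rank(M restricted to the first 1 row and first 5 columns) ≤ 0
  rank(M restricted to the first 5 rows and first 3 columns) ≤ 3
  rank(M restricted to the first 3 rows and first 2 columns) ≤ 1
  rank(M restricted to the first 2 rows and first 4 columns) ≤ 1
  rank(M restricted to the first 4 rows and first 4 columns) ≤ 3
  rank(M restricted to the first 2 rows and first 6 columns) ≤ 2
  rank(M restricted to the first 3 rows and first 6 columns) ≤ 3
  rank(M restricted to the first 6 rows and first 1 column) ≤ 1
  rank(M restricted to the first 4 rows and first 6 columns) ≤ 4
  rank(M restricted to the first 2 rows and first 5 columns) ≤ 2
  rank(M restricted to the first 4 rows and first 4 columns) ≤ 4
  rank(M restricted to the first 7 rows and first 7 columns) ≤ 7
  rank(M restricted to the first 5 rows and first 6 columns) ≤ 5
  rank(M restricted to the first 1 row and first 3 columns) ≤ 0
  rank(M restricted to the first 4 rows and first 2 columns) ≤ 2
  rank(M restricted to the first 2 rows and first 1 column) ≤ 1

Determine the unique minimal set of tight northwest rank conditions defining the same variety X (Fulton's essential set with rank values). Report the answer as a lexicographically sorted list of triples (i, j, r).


Computing R[i][j] = min implied NW-rank bound (n=7, 17 conditions):

  R[1]: 0 | 0 | 0 | 0 | 0 | 1 | 1
  R[2]: 1 | 1 | 1 | 1 | 1 | 2 | 2
  R[3]: 1 | 1 | 2 | 2 | 2 | 3 | 3
  R[4]: 1 | 2 | 3 | 3 | 3 | 4 | 4
  R[5]: 1 | 2 | 3 | 4 | 4 | 5 | 5
  R[6]: 1 | 2 | 3 | 4 | 5 | 6 | 6
  R[7]: 1 | 2 | 3 | 4 | 5 | 6 | 7

so w = (6, 1, 3, 2, 4, 5, 7).

|D(w)|=6, |Ess(w)|=2:

[(1, 5, 0), (3, 2, 1)]


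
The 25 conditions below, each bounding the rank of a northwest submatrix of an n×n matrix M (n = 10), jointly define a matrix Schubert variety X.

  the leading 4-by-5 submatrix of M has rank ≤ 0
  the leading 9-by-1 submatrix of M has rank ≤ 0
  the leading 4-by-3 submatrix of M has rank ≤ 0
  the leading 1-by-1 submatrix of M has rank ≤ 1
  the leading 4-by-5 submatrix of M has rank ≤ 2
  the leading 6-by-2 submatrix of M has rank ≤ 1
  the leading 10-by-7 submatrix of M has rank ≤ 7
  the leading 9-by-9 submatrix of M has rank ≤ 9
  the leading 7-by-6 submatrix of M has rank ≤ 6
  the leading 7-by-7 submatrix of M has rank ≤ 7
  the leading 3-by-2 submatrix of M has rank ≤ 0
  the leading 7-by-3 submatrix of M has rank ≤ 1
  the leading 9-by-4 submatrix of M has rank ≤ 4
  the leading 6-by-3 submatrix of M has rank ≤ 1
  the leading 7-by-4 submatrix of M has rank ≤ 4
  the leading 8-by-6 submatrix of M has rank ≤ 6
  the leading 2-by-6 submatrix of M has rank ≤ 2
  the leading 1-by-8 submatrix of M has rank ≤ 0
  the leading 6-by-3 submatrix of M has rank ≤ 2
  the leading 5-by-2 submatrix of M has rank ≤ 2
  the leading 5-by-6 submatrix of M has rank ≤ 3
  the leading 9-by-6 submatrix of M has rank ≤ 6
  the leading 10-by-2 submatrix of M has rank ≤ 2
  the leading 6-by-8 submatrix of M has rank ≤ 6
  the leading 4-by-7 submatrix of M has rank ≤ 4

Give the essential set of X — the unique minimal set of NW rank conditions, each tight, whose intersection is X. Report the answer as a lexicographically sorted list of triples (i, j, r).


Computing R[i][j] = min implied NW-rank bound (n=10, 25 conditions):

  0  0  0  0  0  0  0  0  1  1
  0  0  0  0  0  1  1  1  2  2
  0  0  0  0  0  1  2  2  3  3
  0  0  0  0  0  1  2  3  4  4
  0  1  1  1  1  2  3  4  5  5
  0  1  1  2  2  3  4  5  6  6
  0  1  1  2  3  4  5  6  7  7
  0  1  2  3  4  5  6  7  8  8
  0  1  2  3  4  5  6  7  8  9
  1  2  3  4  5  6  7  8  9  10

the unique w with this rank table is (9, 6, 7, 8, 2, 4, 5, 3, 10, 1).

Rothe diagram D(w) (30 cells), 4 SE-corners (essential conditions):

[(1, 8, 0), (4, 5, 0), (7, 3, 1), (9, 1, 0)]


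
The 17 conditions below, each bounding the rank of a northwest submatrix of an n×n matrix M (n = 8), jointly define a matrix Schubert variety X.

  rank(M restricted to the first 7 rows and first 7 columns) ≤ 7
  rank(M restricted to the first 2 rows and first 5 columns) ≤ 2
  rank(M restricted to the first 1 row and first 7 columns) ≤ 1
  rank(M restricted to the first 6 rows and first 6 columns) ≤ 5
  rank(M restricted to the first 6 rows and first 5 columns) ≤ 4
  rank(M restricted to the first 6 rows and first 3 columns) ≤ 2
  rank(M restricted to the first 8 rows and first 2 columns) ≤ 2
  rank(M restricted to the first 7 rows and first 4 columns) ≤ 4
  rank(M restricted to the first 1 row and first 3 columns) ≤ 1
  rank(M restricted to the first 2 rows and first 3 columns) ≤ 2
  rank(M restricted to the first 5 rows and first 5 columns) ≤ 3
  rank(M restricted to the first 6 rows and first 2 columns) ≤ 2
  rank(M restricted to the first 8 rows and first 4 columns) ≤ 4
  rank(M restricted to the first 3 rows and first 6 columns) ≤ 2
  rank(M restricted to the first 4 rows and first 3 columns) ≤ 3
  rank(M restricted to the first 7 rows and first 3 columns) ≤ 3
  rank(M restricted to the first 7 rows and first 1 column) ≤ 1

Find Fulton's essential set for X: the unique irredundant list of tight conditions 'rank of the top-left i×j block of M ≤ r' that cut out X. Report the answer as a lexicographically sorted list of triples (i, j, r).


Computing R[i][j] = min implied NW-rank bound (n=8, 17 conditions):

  i=1: 1  1  1  1  1  1  1  1
  i=2: 1  2  2  2  2  2  2  2
  i=3: 1  2  2  2  2  2  3  3
  i=4: 1  2  2  3  3  3  4  4
  i=5: 1  2  2  3  3  4  5  5
  i=6: 1  2  2  3  4  5  6  6
  i=7: 1  2  3  4  5  6  7  7
  i=8: 1  2  3  4  5  6  7  8

second differences of R give the permutation w = (1, 2, 7, 4, 6, 5, 3, 8).

Fulton essential set (3 of the 8 Rothe cells):

[(3, 6, 2), (5, 5, 3), (6, 3, 2)]


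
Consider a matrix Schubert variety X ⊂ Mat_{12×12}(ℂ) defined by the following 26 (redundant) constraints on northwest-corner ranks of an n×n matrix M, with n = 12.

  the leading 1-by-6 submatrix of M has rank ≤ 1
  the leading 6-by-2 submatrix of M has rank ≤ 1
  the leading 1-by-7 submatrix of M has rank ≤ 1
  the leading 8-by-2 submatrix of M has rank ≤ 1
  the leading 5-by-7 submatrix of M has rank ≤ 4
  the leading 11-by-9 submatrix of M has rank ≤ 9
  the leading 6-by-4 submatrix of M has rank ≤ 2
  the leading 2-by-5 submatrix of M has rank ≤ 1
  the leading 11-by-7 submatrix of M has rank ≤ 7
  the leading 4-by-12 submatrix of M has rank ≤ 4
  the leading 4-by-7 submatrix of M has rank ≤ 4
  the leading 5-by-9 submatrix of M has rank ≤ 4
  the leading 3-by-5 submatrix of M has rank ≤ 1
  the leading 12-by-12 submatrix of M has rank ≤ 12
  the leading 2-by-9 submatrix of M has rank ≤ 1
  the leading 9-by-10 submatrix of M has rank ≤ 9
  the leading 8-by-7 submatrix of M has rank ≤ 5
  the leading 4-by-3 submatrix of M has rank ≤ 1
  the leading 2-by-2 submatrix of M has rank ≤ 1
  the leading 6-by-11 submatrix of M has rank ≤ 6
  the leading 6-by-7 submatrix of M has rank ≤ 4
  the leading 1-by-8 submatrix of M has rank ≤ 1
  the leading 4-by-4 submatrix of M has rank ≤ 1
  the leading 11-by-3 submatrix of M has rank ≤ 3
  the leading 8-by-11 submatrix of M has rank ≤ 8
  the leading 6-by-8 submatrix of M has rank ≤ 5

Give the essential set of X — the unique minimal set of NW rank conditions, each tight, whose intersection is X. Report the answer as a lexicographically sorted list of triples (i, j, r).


Computing R[i][j] = min implied NW-rank bound (n=12, 26 conditions):

  1  1  1  1  1  1  1  1  1  1  1  1
  1  1  1  1  1  1  1  1  1  2  2  2
  1  1  1  1  1  2  2  2  2  3  3  3
  1  1  1  1  2  3  3  3  3  4  4  4
  1  1  2  2  3  4  4  4  4  5  5  5
  1  1  2  2  3  4  4  5  5  6  6  6
  1  1  2  3  4  5  5  6  6  7  7  7
  1  1  2  3  4  5  5  6  7  8  8  8
  1  2  3  4  5  6  6  7  8  9  9  9
  1  2  3  4  5  6  7  8  9  10  10  10
  1  2  3  4  5  6  7  8  9  10  11  11
  1  2  3  4  5  6  7  8  9  10  11  12

giving w = (1, 10, 6, 5, 3, 8, 4, 9, 2, 7, 11, 12) via Δ²R.

Fulton essential set (7 of the 22 Rothe cells):

[(2, 9, 1), (3, 5, 1), (4, 4, 1), (6, 4, 2), (6, 7, 4), (8, 2, 1), (8, 7, 5)]


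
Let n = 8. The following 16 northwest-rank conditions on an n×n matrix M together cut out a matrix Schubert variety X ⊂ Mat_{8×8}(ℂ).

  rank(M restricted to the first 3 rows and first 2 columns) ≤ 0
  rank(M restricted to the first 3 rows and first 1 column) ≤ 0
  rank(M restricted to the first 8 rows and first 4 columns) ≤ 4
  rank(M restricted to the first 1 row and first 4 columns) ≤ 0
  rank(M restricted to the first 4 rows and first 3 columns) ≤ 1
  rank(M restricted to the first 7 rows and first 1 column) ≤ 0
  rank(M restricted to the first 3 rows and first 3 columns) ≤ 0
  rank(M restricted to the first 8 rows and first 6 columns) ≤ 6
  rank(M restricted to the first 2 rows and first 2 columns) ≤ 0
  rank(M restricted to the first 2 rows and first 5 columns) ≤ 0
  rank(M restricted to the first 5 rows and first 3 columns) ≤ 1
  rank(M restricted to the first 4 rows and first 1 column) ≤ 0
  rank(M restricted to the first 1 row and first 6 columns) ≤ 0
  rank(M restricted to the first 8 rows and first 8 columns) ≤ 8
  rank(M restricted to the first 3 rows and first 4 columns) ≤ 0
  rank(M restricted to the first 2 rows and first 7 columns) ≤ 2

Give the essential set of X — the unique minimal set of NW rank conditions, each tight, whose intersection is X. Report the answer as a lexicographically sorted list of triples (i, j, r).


Rank table r_w(8×8) implied by the 16 constraints:

  i=1: 0  0  0  0  0  0  1  1
  i=2: 0  0  0  0  0  1  2  2
  i=3: 0  0  0  0  1  2  3  3
  i=4: 0  1  1  1  2  3  4  4
  i=5: 0  1  1  2  3  4  5  5
  i=6: 0  1  2  3  4  5  6  6
  i=7: 0  1  2  3  4  5  6  7
  i=8: 1  2  3  4  5  6  7  8

so w = (7, 6, 5, 2, 4, 3, 8, 1).

Fulton essential set (5 of the 20 Rothe cells):

[(1, 6, 0), (2, 5, 0), (3, 4, 0), (5, 3, 1), (7, 1, 0)]


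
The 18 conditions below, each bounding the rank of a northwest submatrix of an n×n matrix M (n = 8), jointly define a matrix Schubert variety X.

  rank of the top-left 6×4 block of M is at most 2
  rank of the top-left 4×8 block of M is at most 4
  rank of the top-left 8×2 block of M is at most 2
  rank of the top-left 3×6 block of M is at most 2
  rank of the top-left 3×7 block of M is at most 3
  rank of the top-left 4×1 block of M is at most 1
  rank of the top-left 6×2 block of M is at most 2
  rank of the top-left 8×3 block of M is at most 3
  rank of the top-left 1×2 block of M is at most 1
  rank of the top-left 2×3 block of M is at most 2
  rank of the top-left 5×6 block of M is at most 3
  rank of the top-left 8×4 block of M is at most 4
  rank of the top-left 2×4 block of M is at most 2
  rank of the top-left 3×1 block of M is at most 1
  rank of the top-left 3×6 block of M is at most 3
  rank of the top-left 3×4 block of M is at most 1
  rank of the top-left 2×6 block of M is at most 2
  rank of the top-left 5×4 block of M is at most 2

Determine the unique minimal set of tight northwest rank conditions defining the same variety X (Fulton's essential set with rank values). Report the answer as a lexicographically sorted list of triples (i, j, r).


Recovering R(i,j) via the rank-extension bound from the 18 conditions:

  1 1 1 1 1 1 1 1
  1 1 1 1 2 2 2 2
  1 1 1 1 2 2 3 3
  1 2 2 2 3 3 4 4
  1 2 2 2 3 3 4 5
  1 2 2 2 3 4 5 6
  1 2 3 3 4 5 6 7
  1 2 3 4 5 6 7 8

reading off 1-entries of Δ²R: w = (1, 5, 7, 2, 8, 6, 3, 4).

4 SE-corners of the 12-cell Rothe diagram give Ess(w):

[(3, 4, 1), (3, 6, 2), (5, 6, 3), (6, 4, 2)]


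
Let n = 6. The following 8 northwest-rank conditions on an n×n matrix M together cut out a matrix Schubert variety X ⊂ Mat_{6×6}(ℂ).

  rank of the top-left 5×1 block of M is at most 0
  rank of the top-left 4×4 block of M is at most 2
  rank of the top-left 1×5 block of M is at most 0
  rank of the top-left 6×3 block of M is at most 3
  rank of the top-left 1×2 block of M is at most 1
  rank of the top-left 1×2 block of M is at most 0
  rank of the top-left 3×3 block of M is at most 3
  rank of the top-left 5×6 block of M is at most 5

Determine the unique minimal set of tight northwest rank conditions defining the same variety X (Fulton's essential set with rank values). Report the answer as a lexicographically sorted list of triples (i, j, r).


Computing R[i][j] = min implied NW-rank bound (n=6, 8 conditions):

  i=1: 0 0 0 0 0 1
  i=2: 0 1 1 1 1 2
  i=3: 0 1 2 2 2 3
  i=4: 0 1 2 2 3 4
  i=5: 0 1 2 3 4 5
  i=6: 1 2 3 4 5 6

reading off 1-entries of Δ²R: w = (6, 2, 3, 5, 4, 1).

ℓ(w)=10; the 3 essential cells (i,j,r):

[(1, 5, 0), (4, 4, 2), (5, 1, 0)]


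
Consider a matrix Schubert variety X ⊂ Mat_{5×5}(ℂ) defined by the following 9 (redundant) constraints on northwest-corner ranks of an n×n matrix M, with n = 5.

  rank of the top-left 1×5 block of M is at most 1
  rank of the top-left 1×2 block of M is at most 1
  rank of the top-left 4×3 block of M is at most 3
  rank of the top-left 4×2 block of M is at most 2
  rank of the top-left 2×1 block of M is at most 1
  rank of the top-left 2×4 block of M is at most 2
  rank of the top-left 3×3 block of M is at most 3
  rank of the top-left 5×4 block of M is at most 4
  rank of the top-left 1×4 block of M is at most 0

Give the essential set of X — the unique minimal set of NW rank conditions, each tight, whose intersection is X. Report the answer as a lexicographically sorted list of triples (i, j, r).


The tightest implied rank at each (i,j), from the 9 conditions:

  R[1]: 0  0  0  0  1
  R[2]: 1  1  1  1  2
  R[3]: 1  2  2  2  3
  R[4]: 1  2  3  3  4
  R[5]: 1  2  3  4  5

second differences of R give the permutation w = (5, 1, 2, 3, 4).

Rothe diagram D(w) (4 cells), 1 SE-corner (essential condition):

[(1, 4, 0)]


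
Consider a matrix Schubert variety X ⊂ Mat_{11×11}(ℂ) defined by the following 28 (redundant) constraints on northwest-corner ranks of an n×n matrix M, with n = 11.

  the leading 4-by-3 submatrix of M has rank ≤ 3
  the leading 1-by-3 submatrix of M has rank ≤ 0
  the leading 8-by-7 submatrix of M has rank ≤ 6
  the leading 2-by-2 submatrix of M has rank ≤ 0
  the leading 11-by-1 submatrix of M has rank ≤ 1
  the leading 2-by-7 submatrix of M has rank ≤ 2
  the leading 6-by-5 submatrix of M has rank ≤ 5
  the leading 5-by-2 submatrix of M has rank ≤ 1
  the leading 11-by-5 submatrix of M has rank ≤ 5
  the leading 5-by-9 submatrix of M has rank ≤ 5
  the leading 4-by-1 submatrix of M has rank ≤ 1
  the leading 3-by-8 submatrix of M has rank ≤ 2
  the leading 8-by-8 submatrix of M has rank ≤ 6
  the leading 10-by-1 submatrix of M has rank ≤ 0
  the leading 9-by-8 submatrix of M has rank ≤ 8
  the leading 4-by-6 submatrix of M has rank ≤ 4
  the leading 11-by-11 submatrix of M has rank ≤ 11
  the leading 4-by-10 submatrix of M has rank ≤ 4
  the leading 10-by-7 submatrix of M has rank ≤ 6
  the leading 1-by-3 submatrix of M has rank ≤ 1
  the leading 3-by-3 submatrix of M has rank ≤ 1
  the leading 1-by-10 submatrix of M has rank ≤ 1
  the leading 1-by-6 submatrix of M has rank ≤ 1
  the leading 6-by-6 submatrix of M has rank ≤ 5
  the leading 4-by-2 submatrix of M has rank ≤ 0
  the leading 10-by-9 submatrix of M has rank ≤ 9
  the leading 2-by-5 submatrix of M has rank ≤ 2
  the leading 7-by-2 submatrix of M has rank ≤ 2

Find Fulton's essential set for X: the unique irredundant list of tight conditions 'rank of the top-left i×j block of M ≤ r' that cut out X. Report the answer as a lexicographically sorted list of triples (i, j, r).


Reconstructing r_w from the 28 given conditions:

  0, 0, 0, 1, 1, 1, 1, 1, 1, 1, 1
  0, 0, 1, 2, 2, 2, 2, 2, 2, 2, 2
  0, 0, 1, 2, 2, 2, 2, 2, 3, 3, 3
  0, 0, 1, 2, 3, 3, 3, 3, 4, 4, 4
  0, 1, 2, 3, 4, 4, 4, 4, 5, 5, 5
  0, 1, 2, 3, 4, 5, 5, 5, 6, 6, 6
  0, 1, 2, 3, 4, 5, 6, 6, 7, 7, 7
  0, 1, 2, 3, 4, 5, 6, 6, 7, 8, 8
  0, 1, 2, 3, 4, 5, 6, 7, 8, 9, 9
  0, 1, 2, 3, 4, 5, 6, 7, 8, 9, 10
  1, 2, 3, 4, 5, 6, 7, 8, 9, 10, 11

so w = (4, 3, 9, 5, 2, 6, 7, 10, 8, 11, 1).

|D(w)|=20, |Ess(w)|=5:

[(1, 3, 0), (3, 8, 2), (4, 2, 0), (8, 8, 6), (10, 1, 0)]


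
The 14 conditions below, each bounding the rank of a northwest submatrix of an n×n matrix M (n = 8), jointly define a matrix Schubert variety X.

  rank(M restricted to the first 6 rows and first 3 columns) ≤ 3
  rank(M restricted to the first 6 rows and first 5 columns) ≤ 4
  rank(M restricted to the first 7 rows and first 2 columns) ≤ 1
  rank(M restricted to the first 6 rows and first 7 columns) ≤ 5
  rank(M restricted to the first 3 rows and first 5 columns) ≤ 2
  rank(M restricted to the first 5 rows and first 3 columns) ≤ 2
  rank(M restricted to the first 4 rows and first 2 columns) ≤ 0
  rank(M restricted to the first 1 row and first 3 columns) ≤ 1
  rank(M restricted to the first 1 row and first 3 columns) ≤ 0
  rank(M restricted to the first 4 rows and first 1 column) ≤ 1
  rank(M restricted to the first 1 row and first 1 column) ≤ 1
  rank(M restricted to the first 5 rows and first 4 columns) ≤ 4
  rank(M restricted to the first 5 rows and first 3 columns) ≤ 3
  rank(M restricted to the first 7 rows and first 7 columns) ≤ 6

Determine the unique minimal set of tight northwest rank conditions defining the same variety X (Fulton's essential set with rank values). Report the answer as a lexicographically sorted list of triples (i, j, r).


Recovering R(i,j) via the rank-extension bound from the 14 conditions:

  i=1: 0 0 0 1 1 1 1 1
  i=2: 0 0 1 2 2 2 2 2
  i=3: 0 0 1 2 2 3 3 3
  i=4: 0 0 1 2 3 4 4 4
  i=5: 1 1 2 3 4 5 5 5
  i=6: 1 1 2 3 4 5 5 6
  i=7: 1 1 2 3 4 5 6 7
  i=8: 1 2 3 4 5 6 7 8

reading off 1-entries of Δ²R: w = (4, 3, 6, 5, 1, 8, 7, 2).

|D(w)|=13, |Ess(w)|=5:

[(1, 3, 0), (3, 5, 2), (4, 2, 0), (6, 7, 5), (7, 2, 1)]
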